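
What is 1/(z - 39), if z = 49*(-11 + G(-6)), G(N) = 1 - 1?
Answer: -1/578 ≈ -0.0017301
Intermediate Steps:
G(N) = 0
z = -539 (z = 49*(-11 + 0) = 49*(-11) = -539)
1/(z - 39) = 1/(-539 - 39) = 1/(-578) = -1/578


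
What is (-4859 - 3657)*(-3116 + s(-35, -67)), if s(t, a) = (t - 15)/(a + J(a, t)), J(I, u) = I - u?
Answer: 2626623944/99 ≈ 2.6532e+7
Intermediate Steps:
s(t, a) = (-15 + t)/(-t + 2*a) (s(t, a) = (t - 15)/(a + (a - t)) = (-15 + t)/(-t + 2*a))
(-4859 - 3657)*(-3116 + s(-35, -67)) = (-4859 - 3657)*(-3116 + (-15 - 35)/(-1*(-35) + 2*(-67))) = -8516*(-3116 - 50/(35 - 134)) = -8516*(-3116 - 50/(-99)) = -8516*(-3116 - 1/99*(-50)) = -8516*(-3116 + 50/99) = -8516*(-308434/99) = 2626623944/99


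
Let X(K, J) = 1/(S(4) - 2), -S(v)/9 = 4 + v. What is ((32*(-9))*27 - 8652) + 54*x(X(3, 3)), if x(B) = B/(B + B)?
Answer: -16401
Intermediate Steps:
S(v) = -36 - 9*v (S(v) = -9*(4 + v) = -36 - 9*v)
X(K, J) = -1/74 (X(K, J) = 1/((-36 - 9*4) - 2) = 1/((-36 - 36) - 2) = 1/(-72 - 2) = 1/(-74) = -1/74)
x(B) = ½ (x(B) = B/((2*B)) = (1/(2*B))*B = ½)
((32*(-9))*27 - 8652) + 54*x(X(3, 3)) = ((32*(-9))*27 - 8652) + 54*(½) = (-288*27 - 8652) + 27 = (-7776 - 8652) + 27 = -16428 + 27 = -16401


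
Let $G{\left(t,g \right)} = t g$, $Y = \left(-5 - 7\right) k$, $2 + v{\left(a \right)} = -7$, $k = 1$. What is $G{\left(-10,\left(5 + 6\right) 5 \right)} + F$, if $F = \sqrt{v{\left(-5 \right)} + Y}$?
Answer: $-550 + i \sqrt{21} \approx -550.0 + 4.5826 i$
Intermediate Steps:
$v{\left(a \right)} = -9$ ($v{\left(a \right)} = -2 - 7 = -9$)
$Y = -12$ ($Y = \left(-5 - 7\right) 1 = \left(-12\right) 1 = -12$)
$G{\left(t,g \right)} = g t$
$F = i \sqrt{21}$ ($F = \sqrt{-9 - 12} = \sqrt{-21} = i \sqrt{21} \approx 4.5826 i$)
$G{\left(-10,\left(5 + 6\right) 5 \right)} + F = \left(5 + 6\right) 5 \left(-10\right) + i \sqrt{21} = 11 \cdot 5 \left(-10\right) + i \sqrt{21} = 55 \left(-10\right) + i \sqrt{21} = -550 + i \sqrt{21}$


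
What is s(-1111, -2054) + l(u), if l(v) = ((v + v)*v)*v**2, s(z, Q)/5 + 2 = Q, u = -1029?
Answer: 2242288516282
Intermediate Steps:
s(z, Q) = -10 + 5*Q
l(v) = 2*v**4 (l(v) = ((2*v)*v)*v**2 = (2*v**2)*v**2 = 2*v**4)
s(-1111, -2054) + l(u) = (-10 + 5*(-2054)) + 2*(-1029)**4 = (-10 - 10270) + 2*1121144263281 = -10280 + 2242288526562 = 2242288516282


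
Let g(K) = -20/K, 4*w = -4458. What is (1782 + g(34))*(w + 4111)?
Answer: 90746006/17 ≈ 5.3380e+6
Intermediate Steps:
w = -2229/2 (w = (¼)*(-4458) = -2229/2 ≈ -1114.5)
(1782 + g(34))*(w + 4111) = (1782 - 20/34)*(-2229/2 + 4111) = (1782 - 20*1/34)*(5993/2) = (1782 - 10/17)*(5993/2) = (30284/17)*(5993/2) = 90746006/17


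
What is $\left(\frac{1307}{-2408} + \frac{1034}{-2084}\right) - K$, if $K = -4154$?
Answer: $\frac{5210172057}{1254568} \approx 4153.0$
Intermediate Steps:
$\left(\frac{1307}{-2408} + \frac{1034}{-2084}\right) - K = \left(\frac{1307}{-2408} + \frac{1034}{-2084}\right) - -4154 = \left(1307 \left(- \frac{1}{2408}\right) + 1034 \left(- \frac{1}{2084}\right)\right) + 4154 = \left(- \frac{1307}{2408} - \frac{517}{1042}\right) + 4154 = - \frac{1303415}{1254568} + 4154 = \frac{5210172057}{1254568}$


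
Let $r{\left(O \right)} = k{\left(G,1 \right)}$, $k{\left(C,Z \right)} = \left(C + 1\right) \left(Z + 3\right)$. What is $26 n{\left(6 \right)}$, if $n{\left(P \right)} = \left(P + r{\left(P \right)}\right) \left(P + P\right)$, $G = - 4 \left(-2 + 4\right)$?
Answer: $-6864$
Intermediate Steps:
$G = -8$ ($G = \left(-4\right) 2 = -8$)
$k{\left(C,Z \right)} = \left(1 + C\right) \left(3 + Z\right)$
$r{\left(O \right)} = -28$ ($r{\left(O \right)} = 3 + 1 + 3 \left(-8\right) - 8 = 3 + 1 - 24 - 8 = -28$)
$n{\left(P \right)} = 2 P \left(-28 + P\right)$ ($n{\left(P \right)} = \left(P - 28\right) \left(P + P\right) = \left(-28 + P\right) 2 P = 2 P \left(-28 + P\right)$)
$26 n{\left(6 \right)} = 26 \cdot 2 \cdot 6 \left(-28 + 6\right) = 26 \cdot 2 \cdot 6 \left(-22\right) = 26 \left(-264\right) = -6864$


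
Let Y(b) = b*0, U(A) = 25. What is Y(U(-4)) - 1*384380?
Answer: -384380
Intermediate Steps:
Y(b) = 0
Y(U(-4)) - 1*384380 = 0 - 1*384380 = 0 - 384380 = -384380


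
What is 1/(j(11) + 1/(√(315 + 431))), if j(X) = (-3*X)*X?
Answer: -270798/98299673 - √746/98299673 ≈ -0.0027551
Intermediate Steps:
j(X) = -3*X²
1/(j(11) + 1/(√(315 + 431))) = 1/(-3*11² + 1/(√(315 + 431))) = 1/(-3*121 + 1/(√746)) = 1/(-363 + √746/746)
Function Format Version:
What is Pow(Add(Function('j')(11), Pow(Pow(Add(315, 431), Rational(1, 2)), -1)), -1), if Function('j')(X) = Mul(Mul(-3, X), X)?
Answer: Add(Rational(-270798, 98299673), Mul(Rational(-1, 98299673), Pow(746, Rational(1, 2)))) ≈ -0.0027551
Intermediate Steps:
Function('j')(X) = Mul(-3, Pow(X, 2))
Pow(Add(Function('j')(11), Pow(Pow(Add(315, 431), Rational(1, 2)), -1)), -1) = Pow(Add(Mul(-3, Pow(11, 2)), Pow(Pow(Add(315, 431), Rational(1, 2)), -1)), -1) = Pow(Add(Mul(-3, 121), Pow(Pow(746, Rational(1, 2)), -1)), -1) = Pow(Add(-363, Mul(Rational(1, 746), Pow(746, Rational(1, 2)))), -1)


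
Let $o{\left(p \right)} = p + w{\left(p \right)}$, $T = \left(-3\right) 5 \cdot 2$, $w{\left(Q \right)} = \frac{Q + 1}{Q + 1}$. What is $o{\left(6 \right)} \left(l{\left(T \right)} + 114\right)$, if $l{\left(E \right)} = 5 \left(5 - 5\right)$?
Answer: $798$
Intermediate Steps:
$w{\left(Q \right)} = 1$ ($w{\left(Q \right)} = \frac{1 + Q}{1 + Q} = 1$)
$T = -30$ ($T = \left(-15\right) 2 = -30$)
$o{\left(p \right)} = 1 + p$ ($o{\left(p \right)} = p + 1 = 1 + p$)
$l{\left(E \right)} = 0$ ($l{\left(E \right)} = 5 \cdot 0 = 0$)
$o{\left(6 \right)} \left(l{\left(T \right)} + 114\right) = \left(1 + 6\right) \left(0 + 114\right) = 7 \cdot 114 = 798$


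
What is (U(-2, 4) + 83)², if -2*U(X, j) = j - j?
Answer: 6889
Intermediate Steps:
U(X, j) = 0 (U(X, j) = -(j - j)/2 = -½*0 = 0)
(U(-2, 4) + 83)² = (0 + 83)² = 83² = 6889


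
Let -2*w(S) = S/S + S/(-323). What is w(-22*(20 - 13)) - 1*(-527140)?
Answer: 340531963/646 ≈ 5.2714e+5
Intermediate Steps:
w(S) = -½ + S/646 (w(S) = -(S/S + S/(-323))/2 = -(1 + S*(-1/323))/2 = -(1 - S/323)/2 = -½ + S/646)
w(-22*(20 - 13)) - 1*(-527140) = (-½ + (-22*(20 - 13))/646) - 1*(-527140) = (-½ + (-22*7)/646) + 527140 = (-½ + (1/646)*(-154)) + 527140 = (-½ - 77/323) + 527140 = -477/646 + 527140 = 340531963/646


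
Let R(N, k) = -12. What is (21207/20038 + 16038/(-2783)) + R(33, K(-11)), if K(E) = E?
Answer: -84685401/5069614 ≈ -16.704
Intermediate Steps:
(21207/20038 + 16038/(-2783)) + R(33, K(-11)) = (21207/20038 + 16038/(-2783)) - 12 = (21207*(1/20038) + 16038*(-1/2783)) - 12 = (21207/20038 - 1458/253) - 12 = -23850033/5069614 - 12 = -84685401/5069614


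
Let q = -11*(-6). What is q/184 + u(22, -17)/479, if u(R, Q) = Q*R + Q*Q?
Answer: 7987/44068 ≈ 0.18124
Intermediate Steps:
q = 66
u(R, Q) = Q**2 + Q*R (u(R, Q) = Q*R + Q**2 = Q**2 + Q*R)
q/184 + u(22, -17)/479 = 66/184 - 17*(-17 + 22)/479 = 66*(1/184) - 17*5*(1/479) = 33/92 - 85*1/479 = 33/92 - 85/479 = 7987/44068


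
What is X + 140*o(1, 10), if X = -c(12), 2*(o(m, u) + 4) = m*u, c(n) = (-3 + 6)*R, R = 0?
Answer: 140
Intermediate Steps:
c(n) = 0 (c(n) = (-3 + 6)*0 = 3*0 = 0)
o(m, u) = -4 + m*u/2 (o(m, u) = -4 + (m*u)/2 = -4 + m*u/2)
X = 0 (X = -1*0 = 0)
X + 140*o(1, 10) = 0 + 140*(-4 + (1/2)*1*10) = 0 + 140*(-4 + 5) = 0 + 140*1 = 0 + 140 = 140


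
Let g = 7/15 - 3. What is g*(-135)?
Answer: 342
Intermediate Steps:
g = -38/15 (g = 7*(1/15) - 3 = 7/15 - 3 = -38/15 ≈ -2.5333)
g*(-135) = -38/15*(-135) = 342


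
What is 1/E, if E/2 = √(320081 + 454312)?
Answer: √774393/1548786 ≈ 0.00056818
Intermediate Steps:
E = 2*√774393 (E = 2*√(320081 + 454312) = 2*√774393 ≈ 1760.0)
1/E = 1/(2*√774393) = √774393/1548786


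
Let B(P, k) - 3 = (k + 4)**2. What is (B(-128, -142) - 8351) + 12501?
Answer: 23197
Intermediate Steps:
B(P, k) = 3 + (4 + k)**2 (B(P, k) = 3 + (k + 4)**2 = 3 + (4 + k)**2)
(B(-128, -142) - 8351) + 12501 = ((3 + (4 - 142)**2) - 8351) + 12501 = ((3 + (-138)**2) - 8351) + 12501 = ((3 + 19044) - 8351) + 12501 = (19047 - 8351) + 12501 = 10696 + 12501 = 23197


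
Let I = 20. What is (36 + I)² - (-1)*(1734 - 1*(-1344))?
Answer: 6214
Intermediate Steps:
(36 + I)² - (-1)*(1734 - 1*(-1344)) = (36 + 20)² - (-1)*(1734 - 1*(-1344)) = 56² - (-1)*(1734 + 1344) = 3136 - (-1)*3078 = 3136 - 1*(-3078) = 3136 + 3078 = 6214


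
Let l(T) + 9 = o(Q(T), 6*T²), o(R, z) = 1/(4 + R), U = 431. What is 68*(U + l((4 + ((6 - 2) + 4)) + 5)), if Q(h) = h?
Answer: 602684/21 ≈ 28699.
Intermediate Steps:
l(T) = -9 + 1/(4 + T)
68*(U + l((4 + ((6 - 2) + 4)) + 5)) = 68*(431 + (-35 - 9*((4 + ((6 - 2) + 4)) + 5))/(4 + ((4 + ((6 - 2) + 4)) + 5))) = 68*(431 + (-35 - 9*((4 + (4 + 4)) + 5))/(4 + ((4 + (4 + 4)) + 5))) = 68*(431 + (-35 - 9*((4 + 8) + 5))/(4 + ((4 + 8) + 5))) = 68*(431 + (-35 - 9*(12 + 5))/(4 + (12 + 5))) = 68*(431 + (-35 - 9*17)/(4 + 17)) = 68*(431 + (-35 - 153)/21) = 68*(431 + (1/21)*(-188)) = 68*(431 - 188/21) = 68*(8863/21) = 602684/21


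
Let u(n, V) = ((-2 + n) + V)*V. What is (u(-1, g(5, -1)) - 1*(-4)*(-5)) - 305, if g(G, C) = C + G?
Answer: -321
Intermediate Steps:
u(n, V) = V*(-2 + V + n) (u(n, V) = (-2 + V + n)*V = V*(-2 + V + n))
(u(-1, g(5, -1)) - 1*(-4)*(-5)) - 305 = ((-1 + 5)*(-2 + (-1 + 5) - 1) - 1*(-4)*(-5)) - 305 = (4*(-2 + 4 - 1) + 4*(-5)) - 305 = (4*1 - 20) - 305 = (4 - 20) - 305 = -16 - 305 = -321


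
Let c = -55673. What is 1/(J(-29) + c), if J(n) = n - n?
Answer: -1/55673 ≈ -1.7962e-5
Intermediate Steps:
J(n) = 0
1/(J(-29) + c) = 1/(0 - 55673) = 1/(-55673) = -1/55673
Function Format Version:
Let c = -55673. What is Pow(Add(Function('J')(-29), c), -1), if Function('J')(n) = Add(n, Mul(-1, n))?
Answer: Rational(-1, 55673) ≈ -1.7962e-5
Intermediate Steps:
Function('J')(n) = 0
Pow(Add(Function('J')(-29), c), -1) = Pow(Add(0, -55673), -1) = Pow(-55673, -1) = Rational(-1, 55673)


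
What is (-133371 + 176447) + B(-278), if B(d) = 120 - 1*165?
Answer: 43031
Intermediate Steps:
B(d) = -45 (B(d) = 120 - 165 = -45)
(-133371 + 176447) + B(-278) = (-133371 + 176447) - 45 = 43076 - 45 = 43031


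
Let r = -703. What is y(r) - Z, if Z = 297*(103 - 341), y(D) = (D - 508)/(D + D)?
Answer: 99385727/1406 ≈ 70687.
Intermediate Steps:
y(D) = (-508 + D)/(2*D) (y(D) = (-508 + D)/((2*D)) = (-508 + D)*(1/(2*D)) = (-508 + D)/(2*D))
Z = -70686 (Z = 297*(-238) = -70686)
y(r) - Z = (1/2)*(-508 - 703)/(-703) - 1*(-70686) = (1/2)*(-1/703)*(-1211) + 70686 = 1211/1406 + 70686 = 99385727/1406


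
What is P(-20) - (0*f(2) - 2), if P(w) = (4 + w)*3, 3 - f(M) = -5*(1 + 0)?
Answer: -46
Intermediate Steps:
f(M) = 8 (f(M) = 3 - (-5)*(1 + 0) = 3 - (-5) = 3 - 1*(-5) = 3 + 5 = 8)
P(w) = 12 + 3*w
P(-20) - (0*f(2) - 2) = (12 + 3*(-20)) - (0*8 - 2) = (12 - 60) - (0 - 2) = -48 - 1*(-2) = -48 + 2 = -46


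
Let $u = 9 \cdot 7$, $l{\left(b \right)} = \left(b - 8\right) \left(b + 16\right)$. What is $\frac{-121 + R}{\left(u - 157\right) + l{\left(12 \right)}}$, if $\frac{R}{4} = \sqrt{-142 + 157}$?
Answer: $- \frac{121}{18} + \frac{2 \sqrt{15}}{9} \approx -5.8616$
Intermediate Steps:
$l{\left(b \right)} = \left(-8 + b\right) \left(16 + b\right)$
$u = 63$
$R = 4 \sqrt{15}$ ($R = 4 \sqrt{-142 + 157} = 4 \sqrt{15} \approx 15.492$)
$\frac{-121 + R}{\left(u - 157\right) + l{\left(12 \right)}} = \frac{-121 + 4 \sqrt{15}}{\left(63 - 157\right) + \left(-128 + 12^{2} + 8 \cdot 12\right)} = \frac{-121 + 4 \sqrt{15}}{-94 + \left(-128 + 144 + 96\right)} = \frac{-121 + 4 \sqrt{15}}{-94 + 112} = \frac{-121 + 4 \sqrt{15}}{18} = \left(-121 + 4 \sqrt{15}\right) \frac{1}{18} = - \frac{121}{18} + \frac{2 \sqrt{15}}{9}$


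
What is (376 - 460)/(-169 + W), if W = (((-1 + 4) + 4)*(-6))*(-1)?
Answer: 84/127 ≈ 0.66142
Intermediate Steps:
W = 42 (W = ((3 + 4)*(-6))*(-1) = (7*(-6))*(-1) = -42*(-1) = 42)
(376 - 460)/(-169 + W) = (376 - 460)/(-169 + 42) = -84/(-127) = -84*(-1/127) = 84/127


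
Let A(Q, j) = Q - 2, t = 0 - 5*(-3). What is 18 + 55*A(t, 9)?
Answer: 733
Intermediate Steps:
t = 15 (t = 0 + 15 = 15)
A(Q, j) = -2 + Q
18 + 55*A(t, 9) = 18 + 55*(-2 + 15) = 18 + 55*13 = 18 + 715 = 733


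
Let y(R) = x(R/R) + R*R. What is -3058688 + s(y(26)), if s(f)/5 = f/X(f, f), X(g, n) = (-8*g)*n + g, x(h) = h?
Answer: -3312559105/1083 ≈ -3.0587e+6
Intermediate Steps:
X(g, n) = g - 8*g*n (X(g, n) = -8*g*n + g = g - 8*g*n)
y(R) = 1 + R**2 (y(R) = R/R + R*R = 1 + R**2)
s(f) = 5/(1 - 8*f) (s(f) = 5*(f/((f*(1 - 8*f)))) = 5*(f*(1/(f*(1 - 8*f)))) = 5/(1 - 8*f))
-3058688 + s(y(26)) = -3058688 - 5/(-1 + 8*(1 + 26**2)) = -3058688 - 5/(-1 + 8*(1 + 676)) = -3058688 - 5/(-1 + 8*677) = -3058688 - 5/(-1 + 5416) = -3058688 - 5/5415 = -3058688 - 5*1/5415 = -3058688 - 1/1083 = -3312559105/1083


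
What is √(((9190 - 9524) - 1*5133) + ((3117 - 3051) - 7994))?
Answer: I*√13395 ≈ 115.74*I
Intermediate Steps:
√(((9190 - 9524) - 1*5133) + ((3117 - 3051) - 7994)) = √((-334 - 5133) + (66 - 7994)) = √(-5467 - 7928) = √(-13395) = I*√13395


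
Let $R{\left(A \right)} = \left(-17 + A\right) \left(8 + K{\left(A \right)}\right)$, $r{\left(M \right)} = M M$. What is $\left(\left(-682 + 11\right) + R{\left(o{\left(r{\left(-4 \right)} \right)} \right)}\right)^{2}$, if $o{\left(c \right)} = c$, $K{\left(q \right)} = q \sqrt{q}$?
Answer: $552049$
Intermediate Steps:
$K{\left(q \right)} = q^{\frac{3}{2}}$
$r{\left(M \right)} = M^{2}$
$R{\left(A \right)} = \left(-17 + A\right) \left(8 + A^{\frac{3}{2}}\right)$
$\left(\left(-682 + 11\right) + R{\left(o{\left(r{\left(-4 \right)} \right)} \right)}\right)^{2} = \left(\left(-682 + 11\right) + \left(-136 + \left(\left(-4\right)^{2}\right)^{\frac{5}{2}} - 17 \left(\left(-4\right)^{2}\right)^{\frac{3}{2}} + 8 \left(-4\right)^{2}\right)\right)^{2} = \left(-671 + \left(-136 + 16^{\frac{5}{2}} - 17 \cdot 16^{\frac{3}{2}} + 8 \cdot 16\right)\right)^{2} = \left(-671 + \left(-136 + 1024 - 1088 + 128\right)\right)^{2} = \left(-671 - 72\right)^{2} = \left(-743\right)^{2} = 552049$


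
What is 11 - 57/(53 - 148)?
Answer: 58/5 ≈ 11.600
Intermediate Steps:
11 - 57/(53 - 148) = 11 - 57/(-95) = 11 - 1/95*(-57) = 11 + 3/5 = 58/5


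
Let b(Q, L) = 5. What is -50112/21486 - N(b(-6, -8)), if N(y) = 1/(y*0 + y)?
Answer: -45341/17905 ≈ -2.5323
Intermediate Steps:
N(y) = 1/y (N(y) = 1/(0 + y) = 1/y)
-50112/21486 - N(b(-6, -8)) = -50112/21486 - 1/5 = -50112*1/21486 - 1*1/5 = -8352/3581 - 1/5 = -45341/17905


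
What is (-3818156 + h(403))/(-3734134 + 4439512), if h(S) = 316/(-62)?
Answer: -59181497/10933359 ≈ -5.4129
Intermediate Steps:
h(S) = -158/31 (h(S) = 316*(-1/62) = -158/31)
(-3818156 + h(403))/(-3734134 + 4439512) = (-3818156 - 158/31)/(-3734134 + 4439512) = -118362994/31/705378 = -118362994/31*1/705378 = -59181497/10933359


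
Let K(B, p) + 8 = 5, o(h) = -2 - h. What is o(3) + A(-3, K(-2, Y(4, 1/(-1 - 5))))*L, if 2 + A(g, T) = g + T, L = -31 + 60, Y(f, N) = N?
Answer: -237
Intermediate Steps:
L = 29
K(B, p) = -3 (K(B, p) = -8 + 5 = -3)
A(g, T) = -2 + T + g (A(g, T) = -2 + (g + T) = -2 + (T + g) = -2 + T + g)
o(3) + A(-3, K(-2, Y(4, 1/(-1 - 5))))*L = (-2 - 1*3) + (-2 - 3 - 3)*29 = (-2 - 3) - 8*29 = -5 - 232 = -237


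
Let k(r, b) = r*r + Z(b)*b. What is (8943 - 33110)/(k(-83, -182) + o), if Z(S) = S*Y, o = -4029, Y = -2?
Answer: 1859/4876 ≈ 0.38126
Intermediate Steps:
Z(S) = -2*S (Z(S) = S*(-2) = -2*S)
k(r, b) = r**2 - 2*b**2 (k(r, b) = r*r + (-2*b)*b = r**2 - 2*b**2)
(8943 - 33110)/(k(-83, -182) + o) = (8943 - 33110)/(((-83)**2 - 2*(-182)**2) - 4029) = -24167/((6889 - 2*33124) - 4029) = -24167/((6889 - 66248) - 4029) = -24167/(-59359 - 4029) = -24167/(-63388) = -24167*(-1/63388) = 1859/4876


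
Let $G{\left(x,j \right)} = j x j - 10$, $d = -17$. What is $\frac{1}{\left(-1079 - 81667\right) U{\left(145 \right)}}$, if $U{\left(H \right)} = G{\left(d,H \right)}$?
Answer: $\frac{1}{29576316510} \approx 3.3811 \cdot 10^{-11}$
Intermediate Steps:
$G{\left(x,j \right)} = -10 + x j^{2}$ ($G{\left(x,j \right)} = x j^{2} - 10 = -10 + x j^{2}$)
$U{\left(H \right)} = -10 - 17 H^{2}$
$\frac{1}{\left(-1079 - 81667\right) U{\left(145 \right)}} = \frac{1}{\left(-1079 - 81667\right) \left(-10 - 17 \cdot 145^{2}\right)} = \frac{1}{\left(-82746\right) \left(-10 - 357425\right)} = - \frac{1}{82746 \left(-10 - 357425\right)} = - \frac{1}{82746 \left(-357435\right)} = \left(- \frac{1}{82746}\right) \left(- \frac{1}{357435}\right) = \frac{1}{29576316510}$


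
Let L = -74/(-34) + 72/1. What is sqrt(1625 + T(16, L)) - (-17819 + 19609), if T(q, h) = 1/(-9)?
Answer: -1790 + 4*sqrt(914)/3 ≈ -1749.7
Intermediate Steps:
L = 1261/17 (L = -74*(-1/34) + 72*1 = 37/17 + 72 = 1261/17 ≈ 74.177)
T(q, h) = -1/9
sqrt(1625 + T(16, L)) - (-17819 + 19609) = sqrt(1625 - 1/9) - (-17819 + 19609) = sqrt(14624/9) - 1*1790 = 4*sqrt(914)/3 - 1790 = -1790 + 4*sqrt(914)/3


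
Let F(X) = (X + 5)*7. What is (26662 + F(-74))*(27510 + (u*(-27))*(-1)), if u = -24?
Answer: 703220298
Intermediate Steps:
F(X) = 35 + 7*X (F(X) = (5 + X)*7 = 35 + 7*X)
(26662 + F(-74))*(27510 + (u*(-27))*(-1)) = (26662 + (35 + 7*(-74)))*(27510 - 24*(-27)*(-1)) = (26662 + (35 - 518))*(27510 + 648*(-1)) = (26662 - 483)*(27510 - 648) = 26179*26862 = 703220298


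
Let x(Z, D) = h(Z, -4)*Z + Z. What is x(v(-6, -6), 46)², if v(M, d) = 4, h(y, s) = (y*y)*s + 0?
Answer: 63504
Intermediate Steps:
h(y, s) = s*y² (h(y, s) = y²*s + 0 = s*y² + 0 = s*y²)
x(Z, D) = Z - 4*Z³ (x(Z, D) = (-4*Z²)*Z + Z = -4*Z³ + Z = Z - 4*Z³)
x(v(-6, -6), 46)² = (4 - 4*4³)² = (4 - 4*64)² = (4 - 256)² = (-252)² = 63504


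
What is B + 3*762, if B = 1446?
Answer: 3732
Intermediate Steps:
B + 3*762 = 1446 + 3*762 = 1446 + 2286 = 3732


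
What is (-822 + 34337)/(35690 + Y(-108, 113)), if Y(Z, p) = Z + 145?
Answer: 33515/35727 ≈ 0.93809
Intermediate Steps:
Y(Z, p) = 145 + Z
(-822 + 34337)/(35690 + Y(-108, 113)) = (-822 + 34337)/(35690 + (145 - 108)) = 33515/(35690 + 37) = 33515/35727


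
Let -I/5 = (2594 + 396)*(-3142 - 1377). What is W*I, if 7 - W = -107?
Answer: 7701731700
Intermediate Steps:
W = 114 (W = 7 - 1*(-107) = 7 + 107 = 114)
I = 67559050 (I = -5*(2594 + 396)*(-3142 - 1377) = -14950*(-4519) = -5*(-13511810) = 67559050)
W*I = 114*67559050 = 7701731700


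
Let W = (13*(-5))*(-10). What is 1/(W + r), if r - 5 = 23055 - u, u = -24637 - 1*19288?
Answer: 1/67635 ≈ 1.4785e-5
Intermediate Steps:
u = -43925 (u = -24637 - 19288 = -43925)
r = 66985 (r = 5 + (23055 - 1*(-43925)) = 5 + (23055 + 43925) = 5 + 66980 = 66985)
W = 650 (W = -65*(-10) = 650)
1/(W + r) = 1/(650 + 66985) = 1/67635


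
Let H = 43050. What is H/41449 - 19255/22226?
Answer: 158728805/921245474 ≈ 0.17230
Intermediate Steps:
H/41449 - 19255/22226 = 43050/41449 - 19255/22226 = 158728805/921245474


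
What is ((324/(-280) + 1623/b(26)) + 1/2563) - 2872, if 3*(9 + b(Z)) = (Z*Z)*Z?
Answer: -1292166151401/449780870 ≈ -2872.9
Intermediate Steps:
b(Z) = -9 + Z**3/3 (b(Z) = -9 + ((Z*Z)*Z)/3 = -9 + (Z**2*Z)/3 = -9 + Z**3/3)
((324/(-280) + 1623/b(26)) + 1/2563) - 2872 = ((324/(-280) + 1623/(-9 + (1/3)*26**3)) + 1/2563) - 2872 = ((324*(-1/280) + 1623/(-9 + (1/3)*17576)) + 1/2563) - 2872 = ((-81/70 + 1623/(-9 + 17576/3)) + 1/2563) - 2872 = ((-81/70 + 1623/(17549/3)) + 1/2563) - 2872 = ((-81/70 + 1623*(3/17549)) + 1/2563) - 2872 = ((-81/70 + 4869/17549) + 1/2563) - 2872 = (-154377/175490 + 1/2563) - 2872 = -395492761/449780870 - 2872 = -1292166151401/449780870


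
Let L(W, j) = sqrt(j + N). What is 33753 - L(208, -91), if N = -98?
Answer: 33753 - 3*I*sqrt(21) ≈ 33753.0 - 13.748*I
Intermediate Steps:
L(W, j) = sqrt(-98 + j) (L(W, j) = sqrt(j - 98) = sqrt(-98 + j))
33753 - L(208, -91) = 33753 - sqrt(-98 - 91) = 33753 - sqrt(-189) = 33753 - 3*I*sqrt(21)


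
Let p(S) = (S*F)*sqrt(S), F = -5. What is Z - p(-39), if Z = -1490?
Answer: -1490 - 195*I*sqrt(39) ≈ -1490.0 - 1217.8*I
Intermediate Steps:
p(S) = -5*S**(3/2) (p(S) = (S*(-5))*sqrt(S) = (-5*S)*sqrt(S) = -5*S**(3/2))
Z - p(-39) = -1490 - (-5)*(-39)**(3/2) = -1490 - (-5)*(-39*I*sqrt(39)) = -1490 - 195*I*sqrt(39)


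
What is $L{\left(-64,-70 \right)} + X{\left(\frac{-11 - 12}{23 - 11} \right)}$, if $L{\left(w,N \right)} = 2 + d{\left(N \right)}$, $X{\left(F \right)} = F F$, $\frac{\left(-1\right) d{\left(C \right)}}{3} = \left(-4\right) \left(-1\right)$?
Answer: $- \frac{911}{144} \approx -6.3264$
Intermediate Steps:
$d{\left(C \right)} = -12$ ($d{\left(C \right)} = - 3 \left(\left(-4\right) \left(-1\right)\right) = \left(-3\right) 4 = -12$)
$X{\left(F \right)} = F^{2}$
$L{\left(w,N \right)} = -10$ ($L{\left(w,N \right)} = 2 - 12 = -10$)
$L{\left(-64,-70 \right)} + X{\left(\frac{-11 - 12}{23 - 11} \right)} = -10 + \left(\frac{-11 - 12}{23 - 11}\right)^{2} = -10 + \left(- \frac{23}{12}\right)^{2} = -10 + \frac{529}{144} = - \frac{911}{144}$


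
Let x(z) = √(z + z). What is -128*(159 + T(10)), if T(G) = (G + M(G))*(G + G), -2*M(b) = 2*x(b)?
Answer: -45952 + 5120*√5 ≈ -34503.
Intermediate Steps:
x(z) = √2*√z (x(z) = √(2*z) = √2*√z)
M(b) = -√2*√b
T(G) = 2*G*(G - √2*√G) (T(G) = (G - √2*√G)*(G + G) = (G - √2*√G)*(2*G) = 2*G*(G - √2*√G))
-128*(159 + T(10)) = -128*(159 + (2*10² - 2*√2*10^(3/2))) = -128*(159 + (2*100 - 2*√2*10*√10)) = -128*(159 + (200 - 40*√5)) = -128*(359 - 40*√5) = -45952 + 5120*√5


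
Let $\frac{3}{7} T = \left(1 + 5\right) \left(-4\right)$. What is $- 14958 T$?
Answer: $837648$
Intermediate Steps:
$T = -56$ ($T = \frac{7 \left(1 + 5\right) \left(-4\right)}{3} = \frac{7 \cdot 6 \left(-4\right)}{3} = \frac{7}{3} \left(-24\right) = -56$)
$- 14958 T = \left(-14958\right) \left(-56\right) = 837648$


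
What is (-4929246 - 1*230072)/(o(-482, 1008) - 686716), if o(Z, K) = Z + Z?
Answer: 2579659/343840 ≈ 7.5025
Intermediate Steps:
o(Z, K) = 2*Z
(-4929246 - 1*230072)/(o(-482, 1008) - 686716) = (-4929246 - 1*230072)/(2*(-482) - 686716) = (-4929246 - 230072)/(-964 - 686716) = -5159318/(-687680) = -5159318*(-1/687680) = 2579659/343840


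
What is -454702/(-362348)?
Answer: 227351/181174 ≈ 1.2549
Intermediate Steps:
-454702/(-362348) = -454702*(-1)/362348 = -1*(-227351/181174) = 227351/181174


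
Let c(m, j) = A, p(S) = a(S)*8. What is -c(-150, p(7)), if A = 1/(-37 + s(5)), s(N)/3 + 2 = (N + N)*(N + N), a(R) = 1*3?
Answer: -1/257 ≈ -0.0038911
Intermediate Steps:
a(R) = 3
p(S) = 24 (p(S) = 3*8 = 24)
s(N) = -6 + 12*N² (s(N) = -6 + 3*((N + N)*(N + N)) = -6 + 3*((2*N)*(2*N)) = -6 + 3*(4*N²) = -6 + 12*N²)
A = 1/257 (A = 1/(-37 + (-6 + 12*5²)) = 1/(-37 + (-6 + 12*25)) = 1/(-37 + (-6 + 300)) = 1/(-37 + 294) = 1/257 ≈ 0.0038911)
c(m, j) = 1/257
-c(-150, p(7)) = -1*1/257 = -1/257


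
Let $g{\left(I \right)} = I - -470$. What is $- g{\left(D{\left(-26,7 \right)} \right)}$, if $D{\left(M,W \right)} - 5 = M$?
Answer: $-449$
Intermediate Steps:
$D{\left(M,W \right)} = 5 + M$
$g{\left(I \right)} = 470 + I$ ($g{\left(I \right)} = I + 470 = 470 + I$)
$- g{\left(D{\left(-26,7 \right)} \right)} = - (470 + \left(5 - 26\right)) = - (470 - 21) = \left(-1\right) 449 = -449$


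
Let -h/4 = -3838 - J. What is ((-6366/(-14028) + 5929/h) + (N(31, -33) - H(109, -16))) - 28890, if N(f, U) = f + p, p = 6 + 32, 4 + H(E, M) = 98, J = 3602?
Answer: -1005913938919/34789440 ≈ -28914.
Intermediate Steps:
H(E, M) = 94 (H(E, M) = -4 + 98 = 94)
h = 29760 (h = -4*(-3838 - 1*3602) = -4*(-3838 - 3602) = -4*(-7440) = 29760)
p = 38
N(f, U) = 38 + f (N(f, U) = f + 38 = 38 + f)
((-6366/(-14028) + 5929/h) + (N(31, -33) - H(109, -16))) - 28890 = ((-6366/(-14028) + 5929/29760) + ((38 + 31) - 1*94)) - 28890 = ((-6366*(-1/14028) + 5929*(1/29760)) + (69 - 94)) - 28890 = ((1061/2338 + 5929/29760) - 25) - 28890 = (22718681/34789440 - 25) - 28890 = -847017319/34789440 - 28890 = -1005913938919/34789440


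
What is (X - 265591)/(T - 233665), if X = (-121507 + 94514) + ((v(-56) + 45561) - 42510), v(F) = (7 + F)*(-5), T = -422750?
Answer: 289288/656415 ≈ 0.44071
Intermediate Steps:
v(F) = -35 - 5*F
X = -23697 (X = (-121507 + 94514) + (((-35 - 5*(-56)) + 45561) - 42510) = -26993 + (((-35 + 280) + 45561) - 42510) = -26993 + ((245 + 45561) - 42510) = -26993 + (45806 - 42510) = -26993 + 3296 = -23697)
(X - 265591)/(T - 233665) = (-23697 - 265591)/(-422750 - 233665) = -289288/(-656415) = -289288*(-1/656415) = 289288/656415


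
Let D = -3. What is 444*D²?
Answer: 3996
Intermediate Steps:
444*D² = 444*(-3)² = 444*9 = 3996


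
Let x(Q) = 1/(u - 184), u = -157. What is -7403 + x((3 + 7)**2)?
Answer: -2524424/341 ≈ -7403.0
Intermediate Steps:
x(Q) = -1/341 (x(Q) = 1/(-157 - 184) = 1/(-341) = -1/341)
-7403 + x((3 + 7)**2) = -7403 - 1/341 = -2524424/341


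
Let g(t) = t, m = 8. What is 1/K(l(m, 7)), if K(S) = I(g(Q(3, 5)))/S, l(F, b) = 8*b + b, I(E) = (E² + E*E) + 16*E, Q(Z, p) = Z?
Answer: 21/22 ≈ 0.95455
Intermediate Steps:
I(E) = 2*E² + 16*E (I(E) = (E² + E²) + 16*E = 2*E² + 16*E)
l(F, b) = 9*b
K(S) = 66/S (K(S) = (2*3*(8 + 3))/S = (2*3*11)/S = 66/S)
1/K(l(m, 7)) = 1/(66/((9*7))) = 1/(66/63) = 1/(66*(1/63)) = 1/(22/21) = 21/22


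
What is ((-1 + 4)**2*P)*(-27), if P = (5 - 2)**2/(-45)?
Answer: 243/5 ≈ 48.600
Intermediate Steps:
P = -1/5 (P = 3**2*(-1/45) = 9*(-1/45) = -1/5 ≈ -0.20000)
((-1 + 4)**2*P)*(-27) = ((-1 + 4)**2*(-1/5))*(-27) = (3**2*(-1/5))*(-27) = (9*(-1/5))*(-27) = -9/5*(-27) = 243/5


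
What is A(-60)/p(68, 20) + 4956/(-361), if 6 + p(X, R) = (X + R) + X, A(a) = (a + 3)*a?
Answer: 16374/1805 ≈ 9.0715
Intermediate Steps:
A(a) = a*(3 + a) (A(a) = (3 + a)*a = a*(3 + a))
p(X, R) = -6 + R + 2*X (p(X, R) = -6 + ((X + R) + X) = -6 + ((R + X) + X) = -6 + (R + 2*X) = -6 + R + 2*X)
A(-60)/p(68, 20) + 4956/(-361) = (-60*(3 - 60))/(-6 + 20 + 2*68) + 4956/(-361) = (-60*(-57))/(-6 + 20 + 136) + 4956*(-1/361) = 3420/150 - 4956/361 = 3420*(1/150) - 4956/361 = 114/5 - 4956/361 = 16374/1805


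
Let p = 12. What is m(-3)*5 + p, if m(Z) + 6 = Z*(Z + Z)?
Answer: 72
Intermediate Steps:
m(Z) = -6 + 2*Z² (m(Z) = -6 + Z*(Z + Z) = -6 + Z*(2*Z) = -6 + 2*Z²)
m(-3)*5 + p = (-6 + 2*(-3)²)*5 + 12 = (-6 + 2*9)*5 + 12 = (-6 + 18)*5 + 12 = 12*5 + 12 = 60 + 12 = 72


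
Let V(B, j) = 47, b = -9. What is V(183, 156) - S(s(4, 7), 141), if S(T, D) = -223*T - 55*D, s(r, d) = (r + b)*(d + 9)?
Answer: -10038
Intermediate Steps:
s(r, d) = (-9 + r)*(9 + d) (s(r, d) = (r - 9)*(d + 9) = (-9 + r)*(9 + d))
V(183, 156) - S(s(4, 7), 141) = 47 - (-223*(-81 - 9*7 + 9*4 + 7*4) - 55*141) = 47 - (-223*(-81 - 63 + 36 + 28) - 7755) = 47 - (-223*(-80) - 7755) = 47 - (17840 - 7755) = 47 - 1*10085 = 47 - 10085 = -10038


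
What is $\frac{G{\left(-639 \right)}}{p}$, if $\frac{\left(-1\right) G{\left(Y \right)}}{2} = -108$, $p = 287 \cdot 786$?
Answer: $\frac{36}{37597} \approx 0.00095752$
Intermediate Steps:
$p = 225582$
$G{\left(Y \right)} = 216$ ($G{\left(Y \right)} = \left(-2\right) \left(-108\right) = 216$)
$\frac{G{\left(-639 \right)}}{p} = \frac{216}{225582} = 216 \cdot \frac{1}{225582} = \frac{36}{37597}$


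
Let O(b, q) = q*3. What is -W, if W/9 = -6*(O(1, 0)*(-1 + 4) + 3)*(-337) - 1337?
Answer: -42561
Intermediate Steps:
O(b, q) = 3*q
W = 42561 (W = 9*(-6*((3*0)*(-1 + 4) + 3)*(-337) - 1337) = 9*(-6*(0*3 + 3)*(-337) - 1337) = 9*(-6*(0 + 3)*(-337) - 1337) = 9*(-6*3*(-337) - 1337) = 9*(-18*(-337) - 1337) = 9*(6066 - 1337) = 9*4729 = 42561)
-W = -1*42561 = -42561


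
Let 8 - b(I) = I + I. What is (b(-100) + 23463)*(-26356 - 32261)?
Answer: -1387523007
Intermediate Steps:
b(I) = 8 - 2*I (b(I) = 8 - (I + I) = 8 - 2*I)
(b(-100) + 23463)*(-26356 - 32261) = ((8 - 2*(-100)) + 23463)*(-26356 - 32261) = ((8 + 200) + 23463)*(-58617) = (208 + 23463)*(-58617) = 23671*(-58617) = -1387523007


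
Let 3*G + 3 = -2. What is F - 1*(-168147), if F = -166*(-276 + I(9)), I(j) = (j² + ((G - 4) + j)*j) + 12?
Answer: 193545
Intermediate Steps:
G = -5/3 (G = -1 + (⅓)*(-2) = -1 - ⅔ = -5/3 ≈ -1.6667)
I(j) = 12 + j² + j*(-17/3 + j) (I(j) = (j² + ((-5/3 - 4) + j)*j) + 12 = (j² + (-17/3 + j)*j) + 12 = (j² + j*(-17/3 + j)) + 12 = 12 + j² + j*(-17/3 + j))
F = 25398 (F = -166*(-276 + (12 + 2*9² - 17/3*9)) = -166*(-276 + (12 + 2*81 - 51)) = -166*(-276 + (12 + 162 - 51)) = -166*(-276 + 123) = -166*(-153) = 25398)
F - 1*(-168147) = 25398 - 1*(-168147) = 25398 + 168147 = 193545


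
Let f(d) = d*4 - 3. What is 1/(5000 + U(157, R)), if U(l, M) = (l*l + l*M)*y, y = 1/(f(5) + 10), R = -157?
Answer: 1/5000 ≈ 0.00020000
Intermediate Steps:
f(d) = -3 + 4*d (f(d) = 4*d - 3 = -3 + 4*d)
y = 1/27 (y = 1/((-3 + 4*5) + 10) = 1/((-3 + 20) + 10) = 1/(17 + 10) = 1/27 ≈ 0.037037)
U(l, M) = l²/27 + M*l/27 (U(l, M) = (l*l + l*M)*(1/27) = (l² + M*l)*(1/27) = l²/27 + M*l/27)
1/(5000 + U(157, R)) = 1/(5000 + (1/27)*157*(-157 + 157)) = 1/(5000 + (1/27)*157*0) = 1/(5000 + 0) = 1/5000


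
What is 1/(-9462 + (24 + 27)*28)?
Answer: -1/8034 ≈ -0.00012447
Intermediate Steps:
1/(-9462 + (24 + 27)*28) = 1/(-9462 + 51*28) = 1/(-9462 + 1428) = 1/(-8034) = -1/8034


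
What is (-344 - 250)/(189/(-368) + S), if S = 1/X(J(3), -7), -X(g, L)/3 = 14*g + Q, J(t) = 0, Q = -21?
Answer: 1251936/1049 ≈ 1193.5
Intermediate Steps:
X(g, L) = 63 - 42*g (X(g, L) = -3*(14*g - 21) = -3*(-21 + 14*g) = 63 - 42*g)
S = 1/63 (S = 1/(63 - 42*0) = 1/(63 + 0) = 1/63 ≈ 0.015873)
(-344 - 250)/(189/(-368) + S) = (-344 - 250)/(189/(-368) + 1/63) = -594/(189*(-1/368) + 1/63) = -594/(-189/368 + 1/63) = -594/(-11539/23184) = -594*(-23184/11539) = 1251936/1049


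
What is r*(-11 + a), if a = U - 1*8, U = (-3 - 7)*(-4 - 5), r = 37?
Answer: 2627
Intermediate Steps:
U = 90 (U = -10*(-9) = 90)
a = 82 (a = 90 - 1*8 = 90 - 8 = 82)
r*(-11 + a) = 37*(-11 + 82) = 37*71 = 2627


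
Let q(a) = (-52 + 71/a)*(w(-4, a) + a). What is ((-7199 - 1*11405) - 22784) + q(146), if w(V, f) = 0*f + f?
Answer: -56430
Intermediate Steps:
w(V, f) = f (w(V, f) = 0 + f = f)
q(a) = 2*a*(-52 + 71/a) (q(a) = (-52 + 71/a)*(a + a) = (-52 + 71/a)*(2*a) = 2*a*(-52 + 71/a))
((-7199 - 1*11405) - 22784) + q(146) = ((-7199 - 1*11405) - 22784) + (142 - 104*146) = ((-7199 - 11405) - 22784) + (142 - 15184) = (-18604 - 22784) - 15042 = -41388 - 15042 = -56430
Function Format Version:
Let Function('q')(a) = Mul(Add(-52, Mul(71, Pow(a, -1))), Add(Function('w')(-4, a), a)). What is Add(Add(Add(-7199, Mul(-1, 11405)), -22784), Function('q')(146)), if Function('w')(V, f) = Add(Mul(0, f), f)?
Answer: -56430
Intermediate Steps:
Function('w')(V, f) = f (Function('w')(V, f) = Add(0, f) = f)
Function('q')(a) = Mul(2, a, Add(-52, Mul(71, Pow(a, -1)))) (Function('q')(a) = Mul(Add(-52, Mul(71, Pow(a, -1))), Add(a, a)) = Mul(Add(-52, Mul(71, Pow(a, -1))), Mul(2, a)) = Mul(2, a, Add(-52, Mul(71, Pow(a, -1)))))
Add(Add(Add(-7199, Mul(-1, 11405)), -22784), Function('q')(146)) = Add(Add(Add(-7199, Mul(-1, 11405)), -22784), Add(142, Mul(-104, 146))) = Add(Add(Add(-7199, -11405), -22784), Add(142, -15184)) = Add(Add(-18604, -22784), -15042) = Add(-41388, -15042) = -56430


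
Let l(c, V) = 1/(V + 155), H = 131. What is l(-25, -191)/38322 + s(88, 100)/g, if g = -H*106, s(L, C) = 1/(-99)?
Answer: 271/105363579816 ≈ 2.5720e-9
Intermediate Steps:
l(c, V) = 1/(155 + V)
s(L, C) = -1/99
g = -13886 (g = -1*131*106 = -131*106 = -13886)
l(-25, -191)/38322 + s(88, 100)/g = 1/((155 - 191)*38322) - 1/99/(-13886) = (1/38322)/(-36) - 1/99*(-1/13886) = -1/36*1/38322 + 1/1374714 = -1/1379592 + 1/1374714 = 271/105363579816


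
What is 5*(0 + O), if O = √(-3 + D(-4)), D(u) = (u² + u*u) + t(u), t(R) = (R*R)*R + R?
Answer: 5*I*√39 ≈ 31.225*I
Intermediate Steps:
t(R) = R + R³ (t(R) = R²*R + R = R³ + R = R + R³)
D(u) = u + u³ + 2*u² (D(u) = (u² + u*u) + (u + u³) = (u² + u²) + (u + u³) = 2*u² + (u + u³) = u + u³ + 2*u²)
O = I*√39 (O = √(-3 - 4*(1 + (-4)² + 2*(-4))) = √(-3 - 4*(1 + 16 - 8)) = √(-3 - 4*9) = √(-3 - 36) = √(-39) = I*√39 ≈ 6.245*I)
5*(0 + O) = 5*(0 + I*√39) = 5*(I*√39) = 5*I*√39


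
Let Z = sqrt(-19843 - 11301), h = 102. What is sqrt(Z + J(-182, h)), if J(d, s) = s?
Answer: sqrt(102 + 2*I*sqrt(7786)) ≈ 12.366 + 7.1356*I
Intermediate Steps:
Z = 2*I*sqrt(7786) (Z = sqrt(-31144) = 2*I*sqrt(7786) ≈ 176.48*I)
sqrt(Z + J(-182, h)) = sqrt(2*I*sqrt(7786) + 102) = sqrt(102 + 2*I*sqrt(7786))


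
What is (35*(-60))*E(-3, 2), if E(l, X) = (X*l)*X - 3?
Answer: 31500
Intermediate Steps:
E(l, X) = -3 + l*X² (E(l, X) = l*X² - 3 = -3 + l*X²)
(35*(-60))*E(-3, 2) = (35*(-60))*(-3 - 3*2²) = -2100*(-3 - 3*4) = -2100*(-3 - 12) = -2100*(-15) = 31500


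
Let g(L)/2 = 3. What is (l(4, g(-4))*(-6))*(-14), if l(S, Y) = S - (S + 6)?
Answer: -504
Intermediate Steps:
g(L) = 6 (g(L) = 2*3 = 6)
l(S, Y) = -6 (l(S, Y) = S - (6 + S) = S + (-6 - S) = -6)
(l(4, g(-4))*(-6))*(-14) = -6*(-6)*(-14) = 36*(-14) = -504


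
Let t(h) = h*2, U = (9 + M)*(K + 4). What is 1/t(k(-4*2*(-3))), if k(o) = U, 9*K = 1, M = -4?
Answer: 9/370 ≈ 0.024324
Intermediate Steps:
K = ⅑ (K = (⅑)*1 = ⅑ ≈ 0.11111)
U = 185/9 (U = (9 - 4)*(⅑ + 4) = 5*(37/9) = 185/9 ≈ 20.556)
k(o) = 185/9
t(h) = 2*h
1/t(k(-4*2*(-3))) = 1/(2*(185/9)) = 1/(370/9) = 9/370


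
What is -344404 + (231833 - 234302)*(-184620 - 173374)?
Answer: 883542782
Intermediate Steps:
-344404 + (231833 - 234302)*(-184620 - 173374) = -344404 - 2469*(-357994) = -344404 + 883887186 = 883542782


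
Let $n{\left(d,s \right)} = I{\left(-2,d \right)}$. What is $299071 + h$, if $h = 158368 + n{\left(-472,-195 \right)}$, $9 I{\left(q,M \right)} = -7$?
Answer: $\frac{4116944}{9} \approx 4.5744 \cdot 10^{5}$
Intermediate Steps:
$I{\left(q,M \right)} = - \frac{7}{9}$ ($I{\left(q,M \right)} = \frac{1}{9} \left(-7\right) = - \frac{7}{9}$)
$n{\left(d,s \right)} = - \frac{7}{9}$
$h = \frac{1425305}{9}$ ($h = 158368 - \frac{7}{9} = \frac{1425305}{9} \approx 1.5837 \cdot 10^{5}$)
$299071 + h = 299071 + \frac{1425305}{9} = \frac{4116944}{9}$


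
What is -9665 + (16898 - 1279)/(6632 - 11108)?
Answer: -43276159/4476 ≈ -9668.5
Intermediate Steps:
-9665 + (16898 - 1279)/(6632 - 11108) = -9665 + 15619/(-4476) = -9665 + 15619*(-1/4476) = -9665 - 15619/4476 = -43276159/4476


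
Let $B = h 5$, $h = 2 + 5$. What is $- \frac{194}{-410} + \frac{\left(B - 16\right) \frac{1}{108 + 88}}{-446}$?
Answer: $\frac{8475457}{17920280} \approx 0.47295$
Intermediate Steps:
$h = 7$
$B = 35$ ($B = 7 \cdot 5 = 35$)
$- \frac{194}{-410} + \frac{\left(B - 16\right) \frac{1}{108 + 88}}{-446} = - \frac{194}{-410} + \frac{\left(35 - 16\right) \frac{1}{108 + 88}}{-446} = \left(-194\right) \left(- \frac{1}{410}\right) + \frac{19}{196} \left(- \frac{1}{446}\right) = \frac{97}{205} + 19 \cdot \frac{1}{196} \left(- \frac{1}{446}\right) = \frac{97}{205} + \frac{19}{196} \left(- \frac{1}{446}\right) = \frac{97}{205} - \frac{19}{87416} = \frac{8475457}{17920280}$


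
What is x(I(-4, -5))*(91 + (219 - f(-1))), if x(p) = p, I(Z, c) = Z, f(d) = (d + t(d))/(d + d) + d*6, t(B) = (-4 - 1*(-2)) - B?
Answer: -1260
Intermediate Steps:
t(B) = -2 - B (t(B) = (-4 + 2) - B = -2 - B)
f(d) = -1/d + 6*d (f(d) = (d + (-2 - d))/(d + d) + d*6 = -2*1/(2*d) + 6*d = -1/d + 6*d)
x(I(-4, -5))*(91 + (219 - f(-1))) = -4*(91 + (219 - (-1/(-1) + 6*(-1)))) = -4*(91 + (219 - (-1*(-1) - 6))) = -4*(91 + (219 - (1 - 6))) = -4*(91 + (219 - 1*(-5))) = -4*(91 + (219 + 5)) = -4*(91 + 224) = -4*315 = -1260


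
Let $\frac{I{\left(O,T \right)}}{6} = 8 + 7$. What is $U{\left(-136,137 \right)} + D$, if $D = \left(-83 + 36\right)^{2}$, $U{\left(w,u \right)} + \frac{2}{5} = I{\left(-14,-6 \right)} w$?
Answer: $- \frac{50157}{5} \approx -10031.0$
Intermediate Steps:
$I{\left(O,T \right)} = 90$ ($I{\left(O,T \right)} = 6 \left(8 + 7\right) = 6 \cdot 15 = 90$)
$U{\left(w,u \right)} = - \frac{2}{5} + 90 w$
$D = 2209$ ($D = \left(-47\right)^{2} = 2209$)
$U{\left(-136,137 \right)} + D = \left(- \frac{2}{5} + 90 \left(-136\right)\right) + 2209 = \left(- \frac{2}{5} - 12240\right) + 2209 = - \frac{61202}{5} + 2209 = - \frac{50157}{5}$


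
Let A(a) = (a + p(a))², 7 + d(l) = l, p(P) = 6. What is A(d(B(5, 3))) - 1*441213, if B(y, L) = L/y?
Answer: -11030321/25 ≈ -4.4121e+5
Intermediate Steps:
d(l) = -7 + l
A(a) = (6 + a)² (A(a) = (a + 6)² = (6 + a)²)
A(d(B(5, 3))) - 1*441213 = (6 + (-7 + 3/5))² - 1*441213 = (6 + (-7 + 3*(⅕)))² - 441213 = (6 + (-7 + ⅗))² - 441213 = (6 - 32/5)² - 441213 = (-⅖)² - 441213 = 4/25 - 441213 = -11030321/25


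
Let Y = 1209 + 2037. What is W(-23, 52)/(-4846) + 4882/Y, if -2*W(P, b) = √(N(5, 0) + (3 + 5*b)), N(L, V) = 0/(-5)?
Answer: 2441/1623 + √263/9692 ≈ 1.5057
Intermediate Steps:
Y = 3246
N(L, V) = 0 (N(L, V) = 0*(-⅕) = 0)
W(P, b) = -√(3 + 5*b)/2 (W(P, b) = -√(0 + (3 + 5*b))/2 = -√(3 + 5*b)/2)
W(-23, 52)/(-4846) + 4882/Y = -√(3 + 5*52)/2/(-4846) + 4882/3246 = -√(3 + 260)/2*(-1/4846) + 4882*(1/3246) = -√263/2*(-1/4846) + 2441/1623 = √263/9692 + 2441/1623 = 2441/1623 + √263/9692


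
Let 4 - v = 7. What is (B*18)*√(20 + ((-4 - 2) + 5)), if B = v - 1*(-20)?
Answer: 306*√19 ≈ 1333.8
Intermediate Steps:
v = -3 (v = 4 - 1*7 = 4 - 7 = -3)
B = 17 (B = -3 - 1*(-20) = -3 + 20 = 17)
(B*18)*√(20 + ((-4 - 2) + 5)) = (17*18)*√(20 + ((-4 - 2) + 5)) = 306*√(20 + (-6 + 5)) = 306*√(20 - 1) = 306*√19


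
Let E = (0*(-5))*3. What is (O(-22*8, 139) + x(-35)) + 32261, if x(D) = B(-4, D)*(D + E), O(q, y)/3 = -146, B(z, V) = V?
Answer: 33048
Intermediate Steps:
O(q, y) = -438 (O(q, y) = 3*(-146) = -438)
E = 0 (E = 0*3 = 0)
x(D) = D² (x(D) = D*(D + 0) = D*D = D²)
(O(-22*8, 139) + x(-35)) + 32261 = (-438 + (-35)²) + 32261 = (-438 + 1225) + 32261 = 787 + 32261 = 33048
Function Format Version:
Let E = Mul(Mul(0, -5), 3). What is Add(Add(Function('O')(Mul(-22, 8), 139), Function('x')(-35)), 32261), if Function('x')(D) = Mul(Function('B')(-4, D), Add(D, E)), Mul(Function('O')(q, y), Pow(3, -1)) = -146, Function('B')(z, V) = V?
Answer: 33048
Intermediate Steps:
Function('O')(q, y) = -438 (Function('O')(q, y) = Mul(3, -146) = -438)
E = 0 (E = Mul(0, 3) = 0)
Function('x')(D) = Pow(D, 2) (Function('x')(D) = Mul(D, Add(D, 0)) = Mul(D, D) = Pow(D, 2))
Add(Add(Function('O')(Mul(-22, 8), 139), Function('x')(-35)), 32261) = Add(Add(-438, Pow(-35, 2)), 32261) = Add(Add(-438, 1225), 32261) = Add(787, 32261) = 33048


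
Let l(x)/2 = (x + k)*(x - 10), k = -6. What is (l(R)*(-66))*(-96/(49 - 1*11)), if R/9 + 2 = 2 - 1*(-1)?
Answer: -19008/19 ≈ -1000.4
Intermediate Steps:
R = 9 (R = -18 + 9*(2 - 1*(-1)) = -18 + 9*(2 + 1) = -18 + 9*3 = -18 + 27 = 9)
l(x) = 2*(-10 + x)*(-6 + x) (l(x) = 2*((x - 6)*(x - 10)) = 2*((-6 + x)*(-10 + x)) = 2*((-10 + x)*(-6 + x)) = 2*(-10 + x)*(-6 + x))
(l(R)*(-66))*(-96/(49 - 1*11)) = ((120 - 32*9 + 2*9**2)*(-66))*(-96/(49 - 1*11)) = ((120 - 288 + 2*81)*(-66))*(-96/(49 - 11)) = ((120 - 288 + 162)*(-66))*(-96/38) = (-6*(-66))*(-96/38) = 396*(-1*48/19) = 396*(-48/19) = -19008/19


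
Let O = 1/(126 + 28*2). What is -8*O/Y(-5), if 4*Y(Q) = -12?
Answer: 4/273 ≈ 0.014652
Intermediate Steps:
Y(Q) = -3 (Y(Q) = (¼)*(-12) = -3)
O = 1/182 (O = 1/(126 + 56) = 1/182 ≈ 0.0054945)
-8*O/Y(-5) = -4/(91*(-3)) = -4*(-1)/(91*3) = -8*(-1/546) = 4/273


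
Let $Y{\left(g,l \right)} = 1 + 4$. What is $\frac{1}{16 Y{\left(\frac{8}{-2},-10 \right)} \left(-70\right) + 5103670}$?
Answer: $\frac{1}{5098070} \approx 1.9615 \cdot 10^{-7}$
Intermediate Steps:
$Y{\left(g,l \right)} = 5$
$\frac{1}{16 Y{\left(\frac{8}{-2},-10 \right)} \left(-70\right) + 5103670} = \frac{1}{16 \cdot 5 \left(-70\right) + 5103670} = \frac{1}{80 \left(-70\right) + 5103670} = \frac{1}{-5600 + 5103670} = \frac{1}{5098070}$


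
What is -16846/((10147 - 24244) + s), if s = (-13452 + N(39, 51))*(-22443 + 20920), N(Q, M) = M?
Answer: -8423/10197813 ≈ -0.00082596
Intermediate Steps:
s = 20409723 (s = (-13452 + 51)*(-22443 + 20920) = -13401*(-1523) = 20409723)
-16846/((10147 - 24244) + s) = -16846/((10147 - 24244) + 20409723) = -16846/(-14097 + 20409723) = -16846/20395626 = -16846*1/20395626 = -8423/10197813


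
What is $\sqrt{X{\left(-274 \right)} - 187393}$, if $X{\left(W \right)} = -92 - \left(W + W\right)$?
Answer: $i \sqrt{186937} \approx 432.36 i$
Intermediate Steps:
$X{\left(W \right)} = -92 - 2 W$
$\sqrt{X{\left(-274 \right)} - 187393} = \sqrt{\left(-92 - -548\right) - 187393} = \sqrt{\left(-92 + 548\right) - 187393} = \sqrt{456 - 187393} = \sqrt{-186937} = i \sqrt{186937}$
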